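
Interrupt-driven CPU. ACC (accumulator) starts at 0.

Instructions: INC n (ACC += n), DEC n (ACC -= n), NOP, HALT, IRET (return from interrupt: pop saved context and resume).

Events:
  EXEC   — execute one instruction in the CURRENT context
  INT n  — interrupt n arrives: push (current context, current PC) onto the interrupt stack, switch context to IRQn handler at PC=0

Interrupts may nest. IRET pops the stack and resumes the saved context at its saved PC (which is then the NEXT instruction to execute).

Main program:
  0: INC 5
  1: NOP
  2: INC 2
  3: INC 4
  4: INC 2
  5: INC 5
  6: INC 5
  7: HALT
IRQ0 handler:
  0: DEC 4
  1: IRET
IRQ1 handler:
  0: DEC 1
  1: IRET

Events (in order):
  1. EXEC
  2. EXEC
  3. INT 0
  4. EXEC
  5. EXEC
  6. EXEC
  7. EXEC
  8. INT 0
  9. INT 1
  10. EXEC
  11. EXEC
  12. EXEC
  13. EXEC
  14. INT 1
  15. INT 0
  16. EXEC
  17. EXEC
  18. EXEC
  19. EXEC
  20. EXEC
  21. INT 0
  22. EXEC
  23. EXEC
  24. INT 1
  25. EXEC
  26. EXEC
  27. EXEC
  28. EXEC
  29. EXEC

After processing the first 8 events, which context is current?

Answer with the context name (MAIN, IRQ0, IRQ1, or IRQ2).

Answer: IRQ0

Derivation:
Event 1 (EXEC): [MAIN] PC=0: INC 5 -> ACC=5
Event 2 (EXEC): [MAIN] PC=1: NOP
Event 3 (INT 0): INT 0 arrives: push (MAIN, PC=2), enter IRQ0 at PC=0 (depth now 1)
Event 4 (EXEC): [IRQ0] PC=0: DEC 4 -> ACC=1
Event 5 (EXEC): [IRQ0] PC=1: IRET -> resume MAIN at PC=2 (depth now 0)
Event 6 (EXEC): [MAIN] PC=2: INC 2 -> ACC=3
Event 7 (EXEC): [MAIN] PC=3: INC 4 -> ACC=7
Event 8 (INT 0): INT 0 arrives: push (MAIN, PC=4), enter IRQ0 at PC=0 (depth now 1)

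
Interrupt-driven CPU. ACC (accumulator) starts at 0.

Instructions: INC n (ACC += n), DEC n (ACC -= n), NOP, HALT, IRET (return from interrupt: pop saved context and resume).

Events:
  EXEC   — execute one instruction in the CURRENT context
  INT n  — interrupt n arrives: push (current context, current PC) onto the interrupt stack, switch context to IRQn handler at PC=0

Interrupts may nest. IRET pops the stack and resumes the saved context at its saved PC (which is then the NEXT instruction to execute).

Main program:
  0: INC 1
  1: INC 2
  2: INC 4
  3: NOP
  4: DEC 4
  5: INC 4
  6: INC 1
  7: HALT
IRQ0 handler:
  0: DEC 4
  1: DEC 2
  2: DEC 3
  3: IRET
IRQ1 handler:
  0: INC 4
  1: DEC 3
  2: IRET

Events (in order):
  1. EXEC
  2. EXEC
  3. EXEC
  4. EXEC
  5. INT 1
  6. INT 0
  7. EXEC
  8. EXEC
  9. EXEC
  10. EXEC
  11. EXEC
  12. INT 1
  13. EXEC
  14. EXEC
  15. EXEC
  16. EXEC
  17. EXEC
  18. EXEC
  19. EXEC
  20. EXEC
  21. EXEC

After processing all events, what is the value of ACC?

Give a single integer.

Event 1 (EXEC): [MAIN] PC=0: INC 1 -> ACC=1
Event 2 (EXEC): [MAIN] PC=1: INC 2 -> ACC=3
Event 3 (EXEC): [MAIN] PC=2: INC 4 -> ACC=7
Event 4 (EXEC): [MAIN] PC=3: NOP
Event 5 (INT 1): INT 1 arrives: push (MAIN, PC=4), enter IRQ1 at PC=0 (depth now 1)
Event 6 (INT 0): INT 0 arrives: push (IRQ1, PC=0), enter IRQ0 at PC=0 (depth now 2)
Event 7 (EXEC): [IRQ0] PC=0: DEC 4 -> ACC=3
Event 8 (EXEC): [IRQ0] PC=1: DEC 2 -> ACC=1
Event 9 (EXEC): [IRQ0] PC=2: DEC 3 -> ACC=-2
Event 10 (EXEC): [IRQ0] PC=3: IRET -> resume IRQ1 at PC=0 (depth now 1)
Event 11 (EXEC): [IRQ1] PC=0: INC 4 -> ACC=2
Event 12 (INT 1): INT 1 arrives: push (IRQ1, PC=1), enter IRQ1 at PC=0 (depth now 2)
Event 13 (EXEC): [IRQ1] PC=0: INC 4 -> ACC=6
Event 14 (EXEC): [IRQ1] PC=1: DEC 3 -> ACC=3
Event 15 (EXEC): [IRQ1] PC=2: IRET -> resume IRQ1 at PC=1 (depth now 1)
Event 16 (EXEC): [IRQ1] PC=1: DEC 3 -> ACC=0
Event 17 (EXEC): [IRQ1] PC=2: IRET -> resume MAIN at PC=4 (depth now 0)
Event 18 (EXEC): [MAIN] PC=4: DEC 4 -> ACC=-4
Event 19 (EXEC): [MAIN] PC=5: INC 4 -> ACC=0
Event 20 (EXEC): [MAIN] PC=6: INC 1 -> ACC=1
Event 21 (EXEC): [MAIN] PC=7: HALT

Answer: 1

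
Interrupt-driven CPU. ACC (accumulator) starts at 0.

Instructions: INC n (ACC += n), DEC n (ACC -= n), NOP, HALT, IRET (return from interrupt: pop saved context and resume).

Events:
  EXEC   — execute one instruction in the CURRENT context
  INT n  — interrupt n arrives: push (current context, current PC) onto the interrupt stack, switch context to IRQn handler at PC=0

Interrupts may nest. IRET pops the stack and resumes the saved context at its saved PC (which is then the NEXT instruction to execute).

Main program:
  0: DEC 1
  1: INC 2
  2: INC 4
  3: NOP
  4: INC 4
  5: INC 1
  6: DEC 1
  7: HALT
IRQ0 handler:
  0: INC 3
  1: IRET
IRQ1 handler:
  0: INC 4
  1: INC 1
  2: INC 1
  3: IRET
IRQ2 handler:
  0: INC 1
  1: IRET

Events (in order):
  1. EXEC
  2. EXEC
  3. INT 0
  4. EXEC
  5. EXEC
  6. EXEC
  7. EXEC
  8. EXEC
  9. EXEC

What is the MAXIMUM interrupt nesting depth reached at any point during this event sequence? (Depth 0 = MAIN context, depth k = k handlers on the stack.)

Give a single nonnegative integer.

Event 1 (EXEC): [MAIN] PC=0: DEC 1 -> ACC=-1 [depth=0]
Event 2 (EXEC): [MAIN] PC=1: INC 2 -> ACC=1 [depth=0]
Event 3 (INT 0): INT 0 arrives: push (MAIN, PC=2), enter IRQ0 at PC=0 (depth now 1) [depth=1]
Event 4 (EXEC): [IRQ0] PC=0: INC 3 -> ACC=4 [depth=1]
Event 5 (EXEC): [IRQ0] PC=1: IRET -> resume MAIN at PC=2 (depth now 0) [depth=0]
Event 6 (EXEC): [MAIN] PC=2: INC 4 -> ACC=8 [depth=0]
Event 7 (EXEC): [MAIN] PC=3: NOP [depth=0]
Event 8 (EXEC): [MAIN] PC=4: INC 4 -> ACC=12 [depth=0]
Event 9 (EXEC): [MAIN] PC=5: INC 1 -> ACC=13 [depth=0]
Max depth observed: 1

Answer: 1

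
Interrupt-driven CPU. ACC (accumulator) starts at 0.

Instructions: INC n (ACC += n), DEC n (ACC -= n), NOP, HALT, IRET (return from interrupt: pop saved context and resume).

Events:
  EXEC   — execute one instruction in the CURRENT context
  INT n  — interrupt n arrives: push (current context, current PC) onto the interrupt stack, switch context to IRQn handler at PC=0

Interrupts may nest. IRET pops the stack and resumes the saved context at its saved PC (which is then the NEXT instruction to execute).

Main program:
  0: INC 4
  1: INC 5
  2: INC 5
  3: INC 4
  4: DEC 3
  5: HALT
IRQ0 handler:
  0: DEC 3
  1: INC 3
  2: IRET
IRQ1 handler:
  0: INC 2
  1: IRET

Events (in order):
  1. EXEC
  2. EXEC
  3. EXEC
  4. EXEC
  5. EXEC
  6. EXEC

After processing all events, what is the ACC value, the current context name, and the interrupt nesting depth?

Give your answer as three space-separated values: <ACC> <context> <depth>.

Answer: 15 MAIN 0

Derivation:
Event 1 (EXEC): [MAIN] PC=0: INC 4 -> ACC=4
Event 2 (EXEC): [MAIN] PC=1: INC 5 -> ACC=9
Event 3 (EXEC): [MAIN] PC=2: INC 5 -> ACC=14
Event 4 (EXEC): [MAIN] PC=3: INC 4 -> ACC=18
Event 5 (EXEC): [MAIN] PC=4: DEC 3 -> ACC=15
Event 6 (EXEC): [MAIN] PC=5: HALT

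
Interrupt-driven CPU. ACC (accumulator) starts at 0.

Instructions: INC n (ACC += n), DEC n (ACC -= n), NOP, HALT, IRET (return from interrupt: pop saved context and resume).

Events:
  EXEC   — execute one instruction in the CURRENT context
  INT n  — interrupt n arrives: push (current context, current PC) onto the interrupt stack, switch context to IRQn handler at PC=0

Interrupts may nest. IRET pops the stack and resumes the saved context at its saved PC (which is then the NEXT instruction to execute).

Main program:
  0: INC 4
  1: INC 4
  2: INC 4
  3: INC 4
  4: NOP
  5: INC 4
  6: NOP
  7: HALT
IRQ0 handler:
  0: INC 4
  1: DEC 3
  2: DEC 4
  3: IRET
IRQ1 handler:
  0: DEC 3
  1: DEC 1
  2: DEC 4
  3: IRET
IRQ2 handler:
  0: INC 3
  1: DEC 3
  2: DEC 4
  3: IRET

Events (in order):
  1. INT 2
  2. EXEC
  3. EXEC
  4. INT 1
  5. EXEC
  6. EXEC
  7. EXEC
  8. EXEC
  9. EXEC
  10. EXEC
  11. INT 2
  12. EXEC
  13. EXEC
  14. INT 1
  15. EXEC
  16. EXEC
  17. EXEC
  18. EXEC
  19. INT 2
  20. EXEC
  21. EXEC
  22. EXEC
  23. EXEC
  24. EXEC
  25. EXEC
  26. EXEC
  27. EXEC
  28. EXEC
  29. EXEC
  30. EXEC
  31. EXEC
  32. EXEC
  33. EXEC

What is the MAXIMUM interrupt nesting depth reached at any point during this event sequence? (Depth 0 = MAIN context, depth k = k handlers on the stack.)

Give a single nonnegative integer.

Answer: 2

Derivation:
Event 1 (INT 2): INT 2 arrives: push (MAIN, PC=0), enter IRQ2 at PC=0 (depth now 1) [depth=1]
Event 2 (EXEC): [IRQ2] PC=0: INC 3 -> ACC=3 [depth=1]
Event 3 (EXEC): [IRQ2] PC=1: DEC 3 -> ACC=0 [depth=1]
Event 4 (INT 1): INT 1 arrives: push (IRQ2, PC=2), enter IRQ1 at PC=0 (depth now 2) [depth=2]
Event 5 (EXEC): [IRQ1] PC=0: DEC 3 -> ACC=-3 [depth=2]
Event 6 (EXEC): [IRQ1] PC=1: DEC 1 -> ACC=-4 [depth=2]
Event 7 (EXEC): [IRQ1] PC=2: DEC 4 -> ACC=-8 [depth=2]
Event 8 (EXEC): [IRQ1] PC=3: IRET -> resume IRQ2 at PC=2 (depth now 1) [depth=1]
Event 9 (EXEC): [IRQ2] PC=2: DEC 4 -> ACC=-12 [depth=1]
Event 10 (EXEC): [IRQ2] PC=3: IRET -> resume MAIN at PC=0 (depth now 0) [depth=0]
Event 11 (INT 2): INT 2 arrives: push (MAIN, PC=0), enter IRQ2 at PC=0 (depth now 1) [depth=1]
Event 12 (EXEC): [IRQ2] PC=0: INC 3 -> ACC=-9 [depth=1]
Event 13 (EXEC): [IRQ2] PC=1: DEC 3 -> ACC=-12 [depth=1]
Event 14 (INT 1): INT 1 arrives: push (IRQ2, PC=2), enter IRQ1 at PC=0 (depth now 2) [depth=2]
Event 15 (EXEC): [IRQ1] PC=0: DEC 3 -> ACC=-15 [depth=2]
Event 16 (EXEC): [IRQ1] PC=1: DEC 1 -> ACC=-16 [depth=2]
Event 17 (EXEC): [IRQ1] PC=2: DEC 4 -> ACC=-20 [depth=2]
Event 18 (EXEC): [IRQ1] PC=3: IRET -> resume IRQ2 at PC=2 (depth now 1) [depth=1]
Event 19 (INT 2): INT 2 arrives: push (IRQ2, PC=2), enter IRQ2 at PC=0 (depth now 2) [depth=2]
Event 20 (EXEC): [IRQ2] PC=0: INC 3 -> ACC=-17 [depth=2]
Event 21 (EXEC): [IRQ2] PC=1: DEC 3 -> ACC=-20 [depth=2]
Event 22 (EXEC): [IRQ2] PC=2: DEC 4 -> ACC=-24 [depth=2]
Event 23 (EXEC): [IRQ2] PC=3: IRET -> resume IRQ2 at PC=2 (depth now 1) [depth=1]
Event 24 (EXEC): [IRQ2] PC=2: DEC 4 -> ACC=-28 [depth=1]
Event 25 (EXEC): [IRQ2] PC=3: IRET -> resume MAIN at PC=0 (depth now 0) [depth=0]
Event 26 (EXEC): [MAIN] PC=0: INC 4 -> ACC=-24 [depth=0]
Event 27 (EXEC): [MAIN] PC=1: INC 4 -> ACC=-20 [depth=0]
Event 28 (EXEC): [MAIN] PC=2: INC 4 -> ACC=-16 [depth=0]
Event 29 (EXEC): [MAIN] PC=3: INC 4 -> ACC=-12 [depth=0]
Event 30 (EXEC): [MAIN] PC=4: NOP [depth=0]
Event 31 (EXEC): [MAIN] PC=5: INC 4 -> ACC=-8 [depth=0]
Event 32 (EXEC): [MAIN] PC=6: NOP [depth=0]
Event 33 (EXEC): [MAIN] PC=7: HALT [depth=0]
Max depth observed: 2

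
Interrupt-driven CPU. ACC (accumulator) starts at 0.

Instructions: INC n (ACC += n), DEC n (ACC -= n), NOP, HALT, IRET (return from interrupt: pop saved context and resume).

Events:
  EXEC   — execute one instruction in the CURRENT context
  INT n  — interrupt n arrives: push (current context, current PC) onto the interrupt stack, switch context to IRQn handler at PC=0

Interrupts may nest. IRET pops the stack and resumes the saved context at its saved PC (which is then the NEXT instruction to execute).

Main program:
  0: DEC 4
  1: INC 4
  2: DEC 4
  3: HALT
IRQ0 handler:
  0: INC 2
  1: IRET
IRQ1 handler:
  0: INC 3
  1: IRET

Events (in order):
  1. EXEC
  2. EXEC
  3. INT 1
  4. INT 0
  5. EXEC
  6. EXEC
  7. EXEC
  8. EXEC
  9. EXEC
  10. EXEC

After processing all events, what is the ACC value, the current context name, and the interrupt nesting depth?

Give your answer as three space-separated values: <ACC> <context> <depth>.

Answer: 1 MAIN 0

Derivation:
Event 1 (EXEC): [MAIN] PC=0: DEC 4 -> ACC=-4
Event 2 (EXEC): [MAIN] PC=1: INC 4 -> ACC=0
Event 3 (INT 1): INT 1 arrives: push (MAIN, PC=2), enter IRQ1 at PC=0 (depth now 1)
Event 4 (INT 0): INT 0 arrives: push (IRQ1, PC=0), enter IRQ0 at PC=0 (depth now 2)
Event 5 (EXEC): [IRQ0] PC=0: INC 2 -> ACC=2
Event 6 (EXEC): [IRQ0] PC=1: IRET -> resume IRQ1 at PC=0 (depth now 1)
Event 7 (EXEC): [IRQ1] PC=0: INC 3 -> ACC=5
Event 8 (EXEC): [IRQ1] PC=1: IRET -> resume MAIN at PC=2 (depth now 0)
Event 9 (EXEC): [MAIN] PC=2: DEC 4 -> ACC=1
Event 10 (EXEC): [MAIN] PC=3: HALT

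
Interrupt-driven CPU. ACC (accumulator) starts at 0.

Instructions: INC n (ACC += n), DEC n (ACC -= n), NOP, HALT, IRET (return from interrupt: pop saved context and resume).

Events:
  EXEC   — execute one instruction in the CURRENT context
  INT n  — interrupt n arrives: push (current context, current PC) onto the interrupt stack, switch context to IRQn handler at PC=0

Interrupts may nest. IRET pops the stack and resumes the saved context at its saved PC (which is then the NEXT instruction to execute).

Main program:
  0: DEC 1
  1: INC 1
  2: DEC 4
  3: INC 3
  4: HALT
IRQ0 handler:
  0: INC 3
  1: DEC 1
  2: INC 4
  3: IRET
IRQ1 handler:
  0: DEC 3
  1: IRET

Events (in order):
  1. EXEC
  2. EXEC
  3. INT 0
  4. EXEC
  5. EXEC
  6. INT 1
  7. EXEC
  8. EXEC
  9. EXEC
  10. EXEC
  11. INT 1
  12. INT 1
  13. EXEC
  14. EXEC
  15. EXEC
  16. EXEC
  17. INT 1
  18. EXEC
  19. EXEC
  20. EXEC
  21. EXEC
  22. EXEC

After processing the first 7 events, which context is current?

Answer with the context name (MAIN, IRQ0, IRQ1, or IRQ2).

Event 1 (EXEC): [MAIN] PC=0: DEC 1 -> ACC=-1
Event 2 (EXEC): [MAIN] PC=1: INC 1 -> ACC=0
Event 3 (INT 0): INT 0 arrives: push (MAIN, PC=2), enter IRQ0 at PC=0 (depth now 1)
Event 4 (EXEC): [IRQ0] PC=0: INC 3 -> ACC=3
Event 5 (EXEC): [IRQ0] PC=1: DEC 1 -> ACC=2
Event 6 (INT 1): INT 1 arrives: push (IRQ0, PC=2), enter IRQ1 at PC=0 (depth now 2)
Event 7 (EXEC): [IRQ1] PC=0: DEC 3 -> ACC=-1

Answer: IRQ1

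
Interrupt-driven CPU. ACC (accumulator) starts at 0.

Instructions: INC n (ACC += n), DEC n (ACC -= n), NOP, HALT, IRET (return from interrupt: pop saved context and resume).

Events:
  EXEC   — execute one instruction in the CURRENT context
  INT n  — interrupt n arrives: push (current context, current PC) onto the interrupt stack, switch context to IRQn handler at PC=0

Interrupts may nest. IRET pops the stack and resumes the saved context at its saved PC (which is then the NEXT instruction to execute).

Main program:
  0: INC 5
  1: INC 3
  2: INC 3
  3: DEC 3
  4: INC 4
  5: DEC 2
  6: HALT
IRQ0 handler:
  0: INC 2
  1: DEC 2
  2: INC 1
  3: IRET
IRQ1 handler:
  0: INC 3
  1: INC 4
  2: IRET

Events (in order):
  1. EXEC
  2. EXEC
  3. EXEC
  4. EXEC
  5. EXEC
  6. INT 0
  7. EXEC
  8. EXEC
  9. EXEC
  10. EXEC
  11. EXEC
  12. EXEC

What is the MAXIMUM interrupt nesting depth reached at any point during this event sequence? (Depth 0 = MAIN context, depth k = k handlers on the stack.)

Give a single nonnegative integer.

Answer: 1

Derivation:
Event 1 (EXEC): [MAIN] PC=0: INC 5 -> ACC=5 [depth=0]
Event 2 (EXEC): [MAIN] PC=1: INC 3 -> ACC=8 [depth=0]
Event 3 (EXEC): [MAIN] PC=2: INC 3 -> ACC=11 [depth=0]
Event 4 (EXEC): [MAIN] PC=3: DEC 3 -> ACC=8 [depth=0]
Event 5 (EXEC): [MAIN] PC=4: INC 4 -> ACC=12 [depth=0]
Event 6 (INT 0): INT 0 arrives: push (MAIN, PC=5), enter IRQ0 at PC=0 (depth now 1) [depth=1]
Event 7 (EXEC): [IRQ0] PC=0: INC 2 -> ACC=14 [depth=1]
Event 8 (EXEC): [IRQ0] PC=1: DEC 2 -> ACC=12 [depth=1]
Event 9 (EXEC): [IRQ0] PC=2: INC 1 -> ACC=13 [depth=1]
Event 10 (EXEC): [IRQ0] PC=3: IRET -> resume MAIN at PC=5 (depth now 0) [depth=0]
Event 11 (EXEC): [MAIN] PC=5: DEC 2 -> ACC=11 [depth=0]
Event 12 (EXEC): [MAIN] PC=6: HALT [depth=0]
Max depth observed: 1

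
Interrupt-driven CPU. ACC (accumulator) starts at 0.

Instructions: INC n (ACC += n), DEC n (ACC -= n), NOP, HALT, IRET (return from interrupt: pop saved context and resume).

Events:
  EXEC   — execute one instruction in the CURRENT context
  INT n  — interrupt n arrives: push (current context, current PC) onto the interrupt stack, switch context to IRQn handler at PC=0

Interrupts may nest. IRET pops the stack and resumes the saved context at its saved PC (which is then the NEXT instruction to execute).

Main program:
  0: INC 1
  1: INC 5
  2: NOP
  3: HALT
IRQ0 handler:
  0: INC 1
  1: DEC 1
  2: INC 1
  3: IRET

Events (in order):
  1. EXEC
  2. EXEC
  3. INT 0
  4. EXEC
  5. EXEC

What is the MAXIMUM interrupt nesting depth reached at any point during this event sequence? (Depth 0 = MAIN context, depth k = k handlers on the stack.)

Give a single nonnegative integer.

Answer: 1

Derivation:
Event 1 (EXEC): [MAIN] PC=0: INC 1 -> ACC=1 [depth=0]
Event 2 (EXEC): [MAIN] PC=1: INC 5 -> ACC=6 [depth=0]
Event 3 (INT 0): INT 0 arrives: push (MAIN, PC=2), enter IRQ0 at PC=0 (depth now 1) [depth=1]
Event 4 (EXEC): [IRQ0] PC=0: INC 1 -> ACC=7 [depth=1]
Event 5 (EXEC): [IRQ0] PC=1: DEC 1 -> ACC=6 [depth=1]
Max depth observed: 1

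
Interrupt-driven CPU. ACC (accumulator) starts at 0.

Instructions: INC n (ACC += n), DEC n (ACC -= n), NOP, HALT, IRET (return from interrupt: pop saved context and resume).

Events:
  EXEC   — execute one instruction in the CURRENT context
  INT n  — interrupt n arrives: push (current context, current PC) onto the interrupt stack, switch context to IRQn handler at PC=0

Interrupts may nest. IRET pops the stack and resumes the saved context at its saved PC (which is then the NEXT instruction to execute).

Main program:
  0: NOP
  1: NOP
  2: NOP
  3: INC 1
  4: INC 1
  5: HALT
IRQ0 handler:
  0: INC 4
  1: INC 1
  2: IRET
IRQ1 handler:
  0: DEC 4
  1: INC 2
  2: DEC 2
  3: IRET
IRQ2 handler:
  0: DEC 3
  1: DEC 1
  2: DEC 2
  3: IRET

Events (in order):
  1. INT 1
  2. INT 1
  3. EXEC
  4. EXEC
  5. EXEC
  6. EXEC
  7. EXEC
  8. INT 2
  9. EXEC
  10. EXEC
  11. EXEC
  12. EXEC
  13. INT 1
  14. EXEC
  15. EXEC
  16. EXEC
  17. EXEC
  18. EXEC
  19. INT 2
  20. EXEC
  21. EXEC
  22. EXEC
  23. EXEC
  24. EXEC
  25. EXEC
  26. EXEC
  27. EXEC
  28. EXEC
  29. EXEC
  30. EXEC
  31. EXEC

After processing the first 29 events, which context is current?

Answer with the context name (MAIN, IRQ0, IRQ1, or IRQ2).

Answer: MAIN

Derivation:
Event 1 (INT 1): INT 1 arrives: push (MAIN, PC=0), enter IRQ1 at PC=0 (depth now 1)
Event 2 (INT 1): INT 1 arrives: push (IRQ1, PC=0), enter IRQ1 at PC=0 (depth now 2)
Event 3 (EXEC): [IRQ1] PC=0: DEC 4 -> ACC=-4
Event 4 (EXEC): [IRQ1] PC=1: INC 2 -> ACC=-2
Event 5 (EXEC): [IRQ1] PC=2: DEC 2 -> ACC=-4
Event 6 (EXEC): [IRQ1] PC=3: IRET -> resume IRQ1 at PC=0 (depth now 1)
Event 7 (EXEC): [IRQ1] PC=0: DEC 4 -> ACC=-8
Event 8 (INT 2): INT 2 arrives: push (IRQ1, PC=1), enter IRQ2 at PC=0 (depth now 2)
Event 9 (EXEC): [IRQ2] PC=0: DEC 3 -> ACC=-11
Event 10 (EXEC): [IRQ2] PC=1: DEC 1 -> ACC=-12
Event 11 (EXEC): [IRQ2] PC=2: DEC 2 -> ACC=-14
Event 12 (EXEC): [IRQ2] PC=3: IRET -> resume IRQ1 at PC=1 (depth now 1)
Event 13 (INT 1): INT 1 arrives: push (IRQ1, PC=1), enter IRQ1 at PC=0 (depth now 2)
Event 14 (EXEC): [IRQ1] PC=0: DEC 4 -> ACC=-18
Event 15 (EXEC): [IRQ1] PC=1: INC 2 -> ACC=-16
Event 16 (EXEC): [IRQ1] PC=2: DEC 2 -> ACC=-18
Event 17 (EXEC): [IRQ1] PC=3: IRET -> resume IRQ1 at PC=1 (depth now 1)
Event 18 (EXEC): [IRQ1] PC=1: INC 2 -> ACC=-16
Event 19 (INT 2): INT 2 arrives: push (IRQ1, PC=2), enter IRQ2 at PC=0 (depth now 2)
Event 20 (EXEC): [IRQ2] PC=0: DEC 3 -> ACC=-19
Event 21 (EXEC): [IRQ2] PC=1: DEC 1 -> ACC=-20
Event 22 (EXEC): [IRQ2] PC=2: DEC 2 -> ACC=-22
Event 23 (EXEC): [IRQ2] PC=3: IRET -> resume IRQ1 at PC=2 (depth now 1)
Event 24 (EXEC): [IRQ1] PC=2: DEC 2 -> ACC=-24
Event 25 (EXEC): [IRQ1] PC=3: IRET -> resume MAIN at PC=0 (depth now 0)
Event 26 (EXEC): [MAIN] PC=0: NOP
Event 27 (EXEC): [MAIN] PC=1: NOP
Event 28 (EXEC): [MAIN] PC=2: NOP
Event 29 (EXEC): [MAIN] PC=3: INC 1 -> ACC=-23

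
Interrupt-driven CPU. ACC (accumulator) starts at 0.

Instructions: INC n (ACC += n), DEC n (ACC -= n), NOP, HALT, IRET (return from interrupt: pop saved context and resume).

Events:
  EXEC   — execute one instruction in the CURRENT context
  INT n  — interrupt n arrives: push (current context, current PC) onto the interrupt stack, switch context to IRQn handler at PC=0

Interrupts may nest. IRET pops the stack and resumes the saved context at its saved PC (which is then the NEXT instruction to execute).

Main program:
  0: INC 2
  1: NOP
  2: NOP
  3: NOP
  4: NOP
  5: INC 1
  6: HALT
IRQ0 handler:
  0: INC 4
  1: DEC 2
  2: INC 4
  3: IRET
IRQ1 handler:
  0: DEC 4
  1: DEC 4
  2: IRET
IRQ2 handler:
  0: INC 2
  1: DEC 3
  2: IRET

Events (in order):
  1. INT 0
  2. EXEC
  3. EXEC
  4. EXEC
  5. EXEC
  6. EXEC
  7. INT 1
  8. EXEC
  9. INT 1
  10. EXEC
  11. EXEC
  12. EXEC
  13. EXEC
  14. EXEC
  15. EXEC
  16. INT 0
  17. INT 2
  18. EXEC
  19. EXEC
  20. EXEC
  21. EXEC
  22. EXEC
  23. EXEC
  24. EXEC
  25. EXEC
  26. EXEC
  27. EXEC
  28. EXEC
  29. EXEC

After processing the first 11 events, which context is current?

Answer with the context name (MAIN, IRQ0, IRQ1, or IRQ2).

Answer: IRQ1

Derivation:
Event 1 (INT 0): INT 0 arrives: push (MAIN, PC=0), enter IRQ0 at PC=0 (depth now 1)
Event 2 (EXEC): [IRQ0] PC=0: INC 4 -> ACC=4
Event 3 (EXEC): [IRQ0] PC=1: DEC 2 -> ACC=2
Event 4 (EXEC): [IRQ0] PC=2: INC 4 -> ACC=6
Event 5 (EXEC): [IRQ0] PC=3: IRET -> resume MAIN at PC=0 (depth now 0)
Event 6 (EXEC): [MAIN] PC=0: INC 2 -> ACC=8
Event 7 (INT 1): INT 1 arrives: push (MAIN, PC=1), enter IRQ1 at PC=0 (depth now 1)
Event 8 (EXEC): [IRQ1] PC=0: DEC 4 -> ACC=4
Event 9 (INT 1): INT 1 arrives: push (IRQ1, PC=1), enter IRQ1 at PC=0 (depth now 2)
Event 10 (EXEC): [IRQ1] PC=0: DEC 4 -> ACC=0
Event 11 (EXEC): [IRQ1] PC=1: DEC 4 -> ACC=-4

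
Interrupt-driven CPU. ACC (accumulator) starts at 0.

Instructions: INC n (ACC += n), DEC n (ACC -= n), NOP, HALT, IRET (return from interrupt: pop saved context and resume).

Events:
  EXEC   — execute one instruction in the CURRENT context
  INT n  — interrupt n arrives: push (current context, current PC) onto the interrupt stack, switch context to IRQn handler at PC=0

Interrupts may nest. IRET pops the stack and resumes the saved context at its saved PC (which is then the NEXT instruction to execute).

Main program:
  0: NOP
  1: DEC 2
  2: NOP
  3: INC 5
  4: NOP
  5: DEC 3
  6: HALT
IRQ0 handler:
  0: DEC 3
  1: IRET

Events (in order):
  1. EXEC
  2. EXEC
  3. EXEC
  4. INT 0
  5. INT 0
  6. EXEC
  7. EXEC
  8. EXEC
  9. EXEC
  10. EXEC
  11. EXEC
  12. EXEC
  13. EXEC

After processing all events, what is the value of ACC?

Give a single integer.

Answer: -6

Derivation:
Event 1 (EXEC): [MAIN] PC=0: NOP
Event 2 (EXEC): [MAIN] PC=1: DEC 2 -> ACC=-2
Event 3 (EXEC): [MAIN] PC=2: NOP
Event 4 (INT 0): INT 0 arrives: push (MAIN, PC=3), enter IRQ0 at PC=0 (depth now 1)
Event 5 (INT 0): INT 0 arrives: push (IRQ0, PC=0), enter IRQ0 at PC=0 (depth now 2)
Event 6 (EXEC): [IRQ0] PC=0: DEC 3 -> ACC=-5
Event 7 (EXEC): [IRQ0] PC=1: IRET -> resume IRQ0 at PC=0 (depth now 1)
Event 8 (EXEC): [IRQ0] PC=0: DEC 3 -> ACC=-8
Event 9 (EXEC): [IRQ0] PC=1: IRET -> resume MAIN at PC=3 (depth now 0)
Event 10 (EXEC): [MAIN] PC=3: INC 5 -> ACC=-3
Event 11 (EXEC): [MAIN] PC=4: NOP
Event 12 (EXEC): [MAIN] PC=5: DEC 3 -> ACC=-6
Event 13 (EXEC): [MAIN] PC=6: HALT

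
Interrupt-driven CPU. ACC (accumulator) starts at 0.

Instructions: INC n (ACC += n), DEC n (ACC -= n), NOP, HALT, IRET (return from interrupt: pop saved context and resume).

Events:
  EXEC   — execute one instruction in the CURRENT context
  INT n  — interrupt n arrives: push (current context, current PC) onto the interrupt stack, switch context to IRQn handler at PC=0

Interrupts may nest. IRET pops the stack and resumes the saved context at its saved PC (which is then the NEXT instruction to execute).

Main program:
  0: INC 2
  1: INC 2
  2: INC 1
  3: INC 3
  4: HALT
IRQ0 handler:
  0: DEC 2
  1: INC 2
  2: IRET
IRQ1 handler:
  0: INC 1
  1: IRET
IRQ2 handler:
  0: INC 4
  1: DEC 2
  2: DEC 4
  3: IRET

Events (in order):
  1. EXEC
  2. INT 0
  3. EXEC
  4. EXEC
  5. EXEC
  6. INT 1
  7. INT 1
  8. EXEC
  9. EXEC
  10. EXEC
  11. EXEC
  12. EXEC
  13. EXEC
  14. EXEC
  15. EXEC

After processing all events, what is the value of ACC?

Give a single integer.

Answer: 10

Derivation:
Event 1 (EXEC): [MAIN] PC=0: INC 2 -> ACC=2
Event 2 (INT 0): INT 0 arrives: push (MAIN, PC=1), enter IRQ0 at PC=0 (depth now 1)
Event 3 (EXEC): [IRQ0] PC=0: DEC 2 -> ACC=0
Event 4 (EXEC): [IRQ0] PC=1: INC 2 -> ACC=2
Event 5 (EXEC): [IRQ0] PC=2: IRET -> resume MAIN at PC=1 (depth now 0)
Event 6 (INT 1): INT 1 arrives: push (MAIN, PC=1), enter IRQ1 at PC=0 (depth now 1)
Event 7 (INT 1): INT 1 arrives: push (IRQ1, PC=0), enter IRQ1 at PC=0 (depth now 2)
Event 8 (EXEC): [IRQ1] PC=0: INC 1 -> ACC=3
Event 9 (EXEC): [IRQ1] PC=1: IRET -> resume IRQ1 at PC=0 (depth now 1)
Event 10 (EXEC): [IRQ1] PC=0: INC 1 -> ACC=4
Event 11 (EXEC): [IRQ1] PC=1: IRET -> resume MAIN at PC=1 (depth now 0)
Event 12 (EXEC): [MAIN] PC=1: INC 2 -> ACC=6
Event 13 (EXEC): [MAIN] PC=2: INC 1 -> ACC=7
Event 14 (EXEC): [MAIN] PC=3: INC 3 -> ACC=10
Event 15 (EXEC): [MAIN] PC=4: HALT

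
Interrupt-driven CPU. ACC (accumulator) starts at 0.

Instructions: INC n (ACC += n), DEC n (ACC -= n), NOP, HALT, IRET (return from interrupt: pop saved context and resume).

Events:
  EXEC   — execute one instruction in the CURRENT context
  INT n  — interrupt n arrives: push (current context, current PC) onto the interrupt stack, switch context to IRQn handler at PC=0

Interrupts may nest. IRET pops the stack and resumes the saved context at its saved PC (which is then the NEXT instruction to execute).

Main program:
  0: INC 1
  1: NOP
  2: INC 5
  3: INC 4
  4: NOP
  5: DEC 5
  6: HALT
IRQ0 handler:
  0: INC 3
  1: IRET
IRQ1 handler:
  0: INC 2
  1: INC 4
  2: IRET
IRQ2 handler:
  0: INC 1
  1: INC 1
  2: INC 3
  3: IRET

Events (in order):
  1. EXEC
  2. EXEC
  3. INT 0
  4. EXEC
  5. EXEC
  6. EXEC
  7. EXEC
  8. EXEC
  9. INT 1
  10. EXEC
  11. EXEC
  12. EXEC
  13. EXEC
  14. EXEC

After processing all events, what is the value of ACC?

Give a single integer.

Answer: 14

Derivation:
Event 1 (EXEC): [MAIN] PC=0: INC 1 -> ACC=1
Event 2 (EXEC): [MAIN] PC=1: NOP
Event 3 (INT 0): INT 0 arrives: push (MAIN, PC=2), enter IRQ0 at PC=0 (depth now 1)
Event 4 (EXEC): [IRQ0] PC=0: INC 3 -> ACC=4
Event 5 (EXEC): [IRQ0] PC=1: IRET -> resume MAIN at PC=2 (depth now 0)
Event 6 (EXEC): [MAIN] PC=2: INC 5 -> ACC=9
Event 7 (EXEC): [MAIN] PC=3: INC 4 -> ACC=13
Event 8 (EXEC): [MAIN] PC=4: NOP
Event 9 (INT 1): INT 1 arrives: push (MAIN, PC=5), enter IRQ1 at PC=0 (depth now 1)
Event 10 (EXEC): [IRQ1] PC=0: INC 2 -> ACC=15
Event 11 (EXEC): [IRQ1] PC=1: INC 4 -> ACC=19
Event 12 (EXEC): [IRQ1] PC=2: IRET -> resume MAIN at PC=5 (depth now 0)
Event 13 (EXEC): [MAIN] PC=5: DEC 5 -> ACC=14
Event 14 (EXEC): [MAIN] PC=6: HALT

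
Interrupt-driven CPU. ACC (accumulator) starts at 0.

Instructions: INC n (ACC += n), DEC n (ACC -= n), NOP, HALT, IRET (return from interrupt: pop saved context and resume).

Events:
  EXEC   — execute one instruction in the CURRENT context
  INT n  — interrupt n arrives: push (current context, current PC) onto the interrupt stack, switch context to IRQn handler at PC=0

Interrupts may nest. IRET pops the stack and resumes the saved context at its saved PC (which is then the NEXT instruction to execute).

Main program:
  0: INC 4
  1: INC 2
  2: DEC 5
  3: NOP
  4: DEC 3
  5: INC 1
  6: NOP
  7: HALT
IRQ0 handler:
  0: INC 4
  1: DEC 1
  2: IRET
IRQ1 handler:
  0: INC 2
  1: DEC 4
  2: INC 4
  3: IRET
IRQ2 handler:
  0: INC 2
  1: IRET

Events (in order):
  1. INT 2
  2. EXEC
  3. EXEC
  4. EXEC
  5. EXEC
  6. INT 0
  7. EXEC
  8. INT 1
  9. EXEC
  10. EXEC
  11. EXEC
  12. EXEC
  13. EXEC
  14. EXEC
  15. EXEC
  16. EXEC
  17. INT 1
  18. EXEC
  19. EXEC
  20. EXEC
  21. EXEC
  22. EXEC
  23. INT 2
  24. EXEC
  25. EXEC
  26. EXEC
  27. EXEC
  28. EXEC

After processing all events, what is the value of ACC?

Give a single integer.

Answer: 10

Derivation:
Event 1 (INT 2): INT 2 arrives: push (MAIN, PC=0), enter IRQ2 at PC=0 (depth now 1)
Event 2 (EXEC): [IRQ2] PC=0: INC 2 -> ACC=2
Event 3 (EXEC): [IRQ2] PC=1: IRET -> resume MAIN at PC=0 (depth now 0)
Event 4 (EXEC): [MAIN] PC=0: INC 4 -> ACC=6
Event 5 (EXEC): [MAIN] PC=1: INC 2 -> ACC=8
Event 6 (INT 0): INT 0 arrives: push (MAIN, PC=2), enter IRQ0 at PC=0 (depth now 1)
Event 7 (EXEC): [IRQ0] PC=0: INC 4 -> ACC=12
Event 8 (INT 1): INT 1 arrives: push (IRQ0, PC=1), enter IRQ1 at PC=0 (depth now 2)
Event 9 (EXEC): [IRQ1] PC=0: INC 2 -> ACC=14
Event 10 (EXEC): [IRQ1] PC=1: DEC 4 -> ACC=10
Event 11 (EXEC): [IRQ1] PC=2: INC 4 -> ACC=14
Event 12 (EXEC): [IRQ1] PC=3: IRET -> resume IRQ0 at PC=1 (depth now 1)
Event 13 (EXEC): [IRQ0] PC=1: DEC 1 -> ACC=13
Event 14 (EXEC): [IRQ0] PC=2: IRET -> resume MAIN at PC=2 (depth now 0)
Event 15 (EXEC): [MAIN] PC=2: DEC 5 -> ACC=8
Event 16 (EXEC): [MAIN] PC=3: NOP
Event 17 (INT 1): INT 1 arrives: push (MAIN, PC=4), enter IRQ1 at PC=0 (depth now 1)
Event 18 (EXEC): [IRQ1] PC=0: INC 2 -> ACC=10
Event 19 (EXEC): [IRQ1] PC=1: DEC 4 -> ACC=6
Event 20 (EXEC): [IRQ1] PC=2: INC 4 -> ACC=10
Event 21 (EXEC): [IRQ1] PC=3: IRET -> resume MAIN at PC=4 (depth now 0)
Event 22 (EXEC): [MAIN] PC=4: DEC 3 -> ACC=7
Event 23 (INT 2): INT 2 arrives: push (MAIN, PC=5), enter IRQ2 at PC=0 (depth now 1)
Event 24 (EXEC): [IRQ2] PC=0: INC 2 -> ACC=9
Event 25 (EXEC): [IRQ2] PC=1: IRET -> resume MAIN at PC=5 (depth now 0)
Event 26 (EXEC): [MAIN] PC=5: INC 1 -> ACC=10
Event 27 (EXEC): [MAIN] PC=6: NOP
Event 28 (EXEC): [MAIN] PC=7: HALT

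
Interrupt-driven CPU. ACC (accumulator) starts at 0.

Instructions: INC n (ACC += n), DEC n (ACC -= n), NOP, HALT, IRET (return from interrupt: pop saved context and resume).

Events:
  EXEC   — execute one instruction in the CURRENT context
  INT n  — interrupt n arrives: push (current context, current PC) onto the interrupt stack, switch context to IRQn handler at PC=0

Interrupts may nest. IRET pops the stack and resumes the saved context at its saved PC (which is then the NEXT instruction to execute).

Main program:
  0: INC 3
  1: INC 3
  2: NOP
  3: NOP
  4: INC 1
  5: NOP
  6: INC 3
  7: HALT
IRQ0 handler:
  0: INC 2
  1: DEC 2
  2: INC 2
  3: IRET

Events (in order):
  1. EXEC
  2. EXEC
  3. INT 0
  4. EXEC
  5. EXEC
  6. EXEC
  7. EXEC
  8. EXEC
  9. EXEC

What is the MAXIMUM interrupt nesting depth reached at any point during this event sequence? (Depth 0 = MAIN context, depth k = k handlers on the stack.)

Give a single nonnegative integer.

Event 1 (EXEC): [MAIN] PC=0: INC 3 -> ACC=3 [depth=0]
Event 2 (EXEC): [MAIN] PC=1: INC 3 -> ACC=6 [depth=0]
Event 3 (INT 0): INT 0 arrives: push (MAIN, PC=2), enter IRQ0 at PC=0 (depth now 1) [depth=1]
Event 4 (EXEC): [IRQ0] PC=0: INC 2 -> ACC=8 [depth=1]
Event 5 (EXEC): [IRQ0] PC=1: DEC 2 -> ACC=6 [depth=1]
Event 6 (EXEC): [IRQ0] PC=2: INC 2 -> ACC=8 [depth=1]
Event 7 (EXEC): [IRQ0] PC=3: IRET -> resume MAIN at PC=2 (depth now 0) [depth=0]
Event 8 (EXEC): [MAIN] PC=2: NOP [depth=0]
Event 9 (EXEC): [MAIN] PC=3: NOP [depth=0]
Max depth observed: 1

Answer: 1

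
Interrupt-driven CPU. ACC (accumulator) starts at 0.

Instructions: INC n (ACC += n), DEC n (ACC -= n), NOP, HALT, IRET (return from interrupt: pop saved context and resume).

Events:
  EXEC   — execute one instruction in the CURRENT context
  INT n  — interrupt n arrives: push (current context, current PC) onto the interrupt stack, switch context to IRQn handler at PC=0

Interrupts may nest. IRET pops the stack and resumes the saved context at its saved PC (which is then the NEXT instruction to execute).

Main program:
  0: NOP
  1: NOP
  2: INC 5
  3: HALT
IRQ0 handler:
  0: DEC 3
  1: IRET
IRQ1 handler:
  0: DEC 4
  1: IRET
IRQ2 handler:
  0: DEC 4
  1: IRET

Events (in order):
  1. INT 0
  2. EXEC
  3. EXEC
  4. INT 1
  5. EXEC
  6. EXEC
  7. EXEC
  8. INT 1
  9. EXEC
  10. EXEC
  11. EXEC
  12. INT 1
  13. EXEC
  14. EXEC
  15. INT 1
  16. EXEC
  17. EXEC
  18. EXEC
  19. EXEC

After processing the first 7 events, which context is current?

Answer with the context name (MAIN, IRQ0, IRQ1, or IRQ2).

Event 1 (INT 0): INT 0 arrives: push (MAIN, PC=0), enter IRQ0 at PC=0 (depth now 1)
Event 2 (EXEC): [IRQ0] PC=0: DEC 3 -> ACC=-3
Event 3 (EXEC): [IRQ0] PC=1: IRET -> resume MAIN at PC=0 (depth now 0)
Event 4 (INT 1): INT 1 arrives: push (MAIN, PC=0), enter IRQ1 at PC=0 (depth now 1)
Event 5 (EXEC): [IRQ1] PC=0: DEC 4 -> ACC=-7
Event 6 (EXEC): [IRQ1] PC=1: IRET -> resume MAIN at PC=0 (depth now 0)
Event 7 (EXEC): [MAIN] PC=0: NOP

Answer: MAIN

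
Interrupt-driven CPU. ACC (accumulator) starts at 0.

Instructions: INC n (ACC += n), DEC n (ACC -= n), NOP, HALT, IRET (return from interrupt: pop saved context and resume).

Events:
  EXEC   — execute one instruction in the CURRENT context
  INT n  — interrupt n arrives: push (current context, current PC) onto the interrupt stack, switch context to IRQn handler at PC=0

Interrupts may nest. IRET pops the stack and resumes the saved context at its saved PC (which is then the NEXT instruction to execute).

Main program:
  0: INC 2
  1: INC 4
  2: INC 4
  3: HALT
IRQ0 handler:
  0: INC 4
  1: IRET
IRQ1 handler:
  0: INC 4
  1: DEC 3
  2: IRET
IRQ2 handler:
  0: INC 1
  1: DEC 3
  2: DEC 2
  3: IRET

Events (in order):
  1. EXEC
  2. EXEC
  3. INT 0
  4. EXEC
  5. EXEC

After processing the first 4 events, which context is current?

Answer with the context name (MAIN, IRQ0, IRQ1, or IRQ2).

Answer: IRQ0

Derivation:
Event 1 (EXEC): [MAIN] PC=0: INC 2 -> ACC=2
Event 2 (EXEC): [MAIN] PC=1: INC 4 -> ACC=6
Event 3 (INT 0): INT 0 arrives: push (MAIN, PC=2), enter IRQ0 at PC=0 (depth now 1)
Event 4 (EXEC): [IRQ0] PC=0: INC 4 -> ACC=10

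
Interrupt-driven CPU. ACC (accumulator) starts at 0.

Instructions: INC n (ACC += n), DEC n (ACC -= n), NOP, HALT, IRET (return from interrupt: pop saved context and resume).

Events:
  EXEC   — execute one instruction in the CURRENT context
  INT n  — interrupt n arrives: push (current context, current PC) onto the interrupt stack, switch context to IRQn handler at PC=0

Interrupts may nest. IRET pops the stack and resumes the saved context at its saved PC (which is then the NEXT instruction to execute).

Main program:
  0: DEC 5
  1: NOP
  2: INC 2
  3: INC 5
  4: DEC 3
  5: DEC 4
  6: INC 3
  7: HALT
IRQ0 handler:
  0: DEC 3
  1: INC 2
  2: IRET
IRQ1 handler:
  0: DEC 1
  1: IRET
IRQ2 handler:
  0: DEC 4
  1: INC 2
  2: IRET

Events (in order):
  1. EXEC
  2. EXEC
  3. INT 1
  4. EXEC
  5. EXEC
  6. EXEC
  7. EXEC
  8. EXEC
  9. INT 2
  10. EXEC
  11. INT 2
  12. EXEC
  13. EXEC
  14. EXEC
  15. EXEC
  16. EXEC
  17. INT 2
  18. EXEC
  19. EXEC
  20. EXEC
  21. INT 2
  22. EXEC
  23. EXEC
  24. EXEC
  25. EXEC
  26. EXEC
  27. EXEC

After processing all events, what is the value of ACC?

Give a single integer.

Event 1 (EXEC): [MAIN] PC=0: DEC 5 -> ACC=-5
Event 2 (EXEC): [MAIN] PC=1: NOP
Event 3 (INT 1): INT 1 arrives: push (MAIN, PC=2), enter IRQ1 at PC=0 (depth now 1)
Event 4 (EXEC): [IRQ1] PC=0: DEC 1 -> ACC=-6
Event 5 (EXEC): [IRQ1] PC=1: IRET -> resume MAIN at PC=2 (depth now 0)
Event 6 (EXEC): [MAIN] PC=2: INC 2 -> ACC=-4
Event 7 (EXEC): [MAIN] PC=3: INC 5 -> ACC=1
Event 8 (EXEC): [MAIN] PC=4: DEC 3 -> ACC=-2
Event 9 (INT 2): INT 2 arrives: push (MAIN, PC=5), enter IRQ2 at PC=0 (depth now 1)
Event 10 (EXEC): [IRQ2] PC=0: DEC 4 -> ACC=-6
Event 11 (INT 2): INT 2 arrives: push (IRQ2, PC=1), enter IRQ2 at PC=0 (depth now 2)
Event 12 (EXEC): [IRQ2] PC=0: DEC 4 -> ACC=-10
Event 13 (EXEC): [IRQ2] PC=1: INC 2 -> ACC=-8
Event 14 (EXEC): [IRQ2] PC=2: IRET -> resume IRQ2 at PC=1 (depth now 1)
Event 15 (EXEC): [IRQ2] PC=1: INC 2 -> ACC=-6
Event 16 (EXEC): [IRQ2] PC=2: IRET -> resume MAIN at PC=5 (depth now 0)
Event 17 (INT 2): INT 2 arrives: push (MAIN, PC=5), enter IRQ2 at PC=0 (depth now 1)
Event 18 (EXEC): [IRQ2] PC=0: DEC 4 -> ACC=-10
Event 19 (EXEC): [IRQ2] PC=1: INC 2 -> ACC=-8
Event 20 (EXEC): [IRQ2] PC=2: IRET -> resume MAIN at PC=5 (depth now 0)
Event 21 (INT 2): INT 2 arrives: push (MAIN, PC=5), enter IRQ2 at PC=0 (depth now 1)
Event 22 (EXEC): [IRQ2] PC=0: DEC 4 -> ACC=-12
Event 23 (EXEC): [IRQ2] PC=1: INC 2 -> ACC=-10
Event 24 (EXEC): [IRQ2] PC=2: IRET -> resume MAIN at PC=5 (depth now 0)
Event 25 (EXEC): [MAIN] PC=5: DEC 4 -> ACC=-14
Event 26 (EXEC): [MAIN] PC=6: INC 3 -> ACC=-11
Event 27 (EXEC): [MAIN] PC=7: HALT

Answer: -11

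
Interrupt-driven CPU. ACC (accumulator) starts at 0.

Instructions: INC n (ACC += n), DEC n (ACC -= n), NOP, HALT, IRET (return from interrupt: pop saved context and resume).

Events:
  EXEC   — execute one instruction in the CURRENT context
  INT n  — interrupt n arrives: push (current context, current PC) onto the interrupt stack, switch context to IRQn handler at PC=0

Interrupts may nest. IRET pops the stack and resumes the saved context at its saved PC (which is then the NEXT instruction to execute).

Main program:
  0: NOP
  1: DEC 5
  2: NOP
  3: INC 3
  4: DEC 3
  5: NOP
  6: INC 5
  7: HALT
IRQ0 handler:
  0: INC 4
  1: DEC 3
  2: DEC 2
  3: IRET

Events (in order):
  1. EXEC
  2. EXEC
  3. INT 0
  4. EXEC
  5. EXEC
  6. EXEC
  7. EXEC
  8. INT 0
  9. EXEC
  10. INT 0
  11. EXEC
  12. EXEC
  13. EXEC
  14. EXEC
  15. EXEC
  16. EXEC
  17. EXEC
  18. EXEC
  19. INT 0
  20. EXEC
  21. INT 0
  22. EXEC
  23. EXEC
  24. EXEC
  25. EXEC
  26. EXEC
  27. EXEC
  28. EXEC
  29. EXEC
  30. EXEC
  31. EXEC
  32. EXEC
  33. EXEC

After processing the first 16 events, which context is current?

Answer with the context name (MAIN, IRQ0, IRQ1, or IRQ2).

Answer: IRQ0

Derivation:
Event 1 (EXEC): [MAIN] PC=0: NOP
Event 2 (EXEC): [MAIN] PC=1: DEC 5 -> ACC=-5
Event 3 (INT 0): INT 0 arrives: push (MAIN, PC=2), enter IRQ0 at PC=0 (depth now 1)
Event 4 (EXEC): [IRQ0] PC=0: INC 4 -> ACC=-1
Event 5 (EXEC): [IRQ0] PC=1: DEC 3 -> ACC=-4
Event 6 (EXEC): [IRQ0] PC=2: DEC 2 -> ACC=-6
Event 7 (EXEC): [IRQ0] PC=3: IRET -> resume MAIN at PC=2 (depth now 0)
Event 8 (INT 0): INT 0 arrives: push (MAIN, PC=2), enter IRQ0 at PC=0 (depth now 1)
Event 9 (EXEC): [IRQ0] PC=0: INC 4 -> ACC=-2
Event 10 (INT 0): INT 0 arrives: push (IRQ0, PC=1), enter IRQ0 at PC=0 (depth now 2)
Event 11 (EXEC): [IRQ0] PC=0: INC 4 -> ACC=2
Event 12 (EXEC): [IRQ0] PC=1: DEC 3 -> ACC=-1
Event 13 (EXEC): [IRQ0] PC=2: DEC 2 -> ACC=-3
Event 14 (EXEC): [IRQ0] PC=3: IRET -> resume IRQ0 at PC=1 (depth now 1)
Event 15 (EXEC): [IRQ0] PC=1: DEC 3 -> ACC=-6
Event 16 (EXEC): [IRQ0] PC=2: DEC 2 -> ACC=-8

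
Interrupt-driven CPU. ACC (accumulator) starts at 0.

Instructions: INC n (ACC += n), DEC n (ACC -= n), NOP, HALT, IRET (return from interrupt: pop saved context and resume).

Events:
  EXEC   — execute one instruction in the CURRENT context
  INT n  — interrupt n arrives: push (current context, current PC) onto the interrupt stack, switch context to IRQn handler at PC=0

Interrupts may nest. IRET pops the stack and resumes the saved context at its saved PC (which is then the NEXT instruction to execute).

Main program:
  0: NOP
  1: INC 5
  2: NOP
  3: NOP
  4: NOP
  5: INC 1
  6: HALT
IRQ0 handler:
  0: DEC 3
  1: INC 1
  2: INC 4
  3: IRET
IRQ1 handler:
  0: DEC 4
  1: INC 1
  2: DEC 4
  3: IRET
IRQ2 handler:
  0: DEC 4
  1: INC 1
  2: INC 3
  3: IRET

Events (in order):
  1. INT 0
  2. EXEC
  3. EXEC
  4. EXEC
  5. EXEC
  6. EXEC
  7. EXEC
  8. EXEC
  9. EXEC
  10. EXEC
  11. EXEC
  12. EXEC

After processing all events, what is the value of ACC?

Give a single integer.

Event 1 (INT 0): INT 0 arrives: push (MAIN, PC=0), enter IRQ0 at PC=0 (depth now 1)
Event 2 (EXEC): [IRQ0] PC=0: DEC 3 -> ACC=-3
Event 3 (EXEC): [IRQ0] PC=1: INC 1 -> ACC=-2
Event 4 (EXEC): [IRQ0] PC=2: INC 4 -> ACC=2
Event 5 (EXEC): [IRQ0] PC=3: IRET -> resume MAIN at PC=0 (depth now 0)
Event 6 (EXEC): [MAIN] PC=0: NOP
Event 7 (EXEC): [MAIN] PC=1: INC 5 -> ACC=7
Event 8 (EXEC): [MAIN] PC=2: NOP
Event 9 (EXEC): [MAIN] PC=3: NOP
Event 10 (EXEC): [MAIN] PC=4: NOP
Event 11 (EXEC): [MAIN] PC=5: INC 1 -> ACC=8
Event 12 (EXEC): [MAIN] PC=6: HALT

Answer: 8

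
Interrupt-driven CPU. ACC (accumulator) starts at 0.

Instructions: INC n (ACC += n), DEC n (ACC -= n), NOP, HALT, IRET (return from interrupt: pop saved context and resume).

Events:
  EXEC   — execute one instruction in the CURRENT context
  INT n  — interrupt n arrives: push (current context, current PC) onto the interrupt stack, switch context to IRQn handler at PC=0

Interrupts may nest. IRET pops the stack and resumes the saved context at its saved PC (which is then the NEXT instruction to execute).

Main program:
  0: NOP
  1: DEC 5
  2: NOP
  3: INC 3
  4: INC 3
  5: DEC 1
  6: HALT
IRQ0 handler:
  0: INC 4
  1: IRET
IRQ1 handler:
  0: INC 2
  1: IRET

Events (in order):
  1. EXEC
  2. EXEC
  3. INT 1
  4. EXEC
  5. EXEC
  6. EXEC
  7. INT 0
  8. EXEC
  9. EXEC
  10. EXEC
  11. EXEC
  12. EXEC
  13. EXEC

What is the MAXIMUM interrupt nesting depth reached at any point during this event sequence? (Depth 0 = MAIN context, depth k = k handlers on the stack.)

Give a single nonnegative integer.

Event 1 (EXEC): [MAIN] PC=0: NOP [depth=0]
Event 2 (EXEC): [MAIN] PC=1: DEC 5 -> ACC=-5 [depth=0]
Event 3 (INT 1): INT 1 arrives: push (MAIN, PC=2), enter IRQ1 at PC=0 (depth now 1) [depth=1]
Event 4 (EXEC): [IRQ1] PC=0: INC 2 -> ACC=-3 [depth=1]
Event 5 (EXEC): [IRQ1] PC=1: IRET -> resume MAIN at PC=2 (depth now 0) [depth=0]
Event 6 (EXEC): [MAIN] PC=2: NOP [depth=0]
Event 7 (INT 0): INT 0 arrives: push (MAIN, PC=3), enter IRQ0 at PC=0 (depth now 1) [depth=1]
Event 8 (EXEC): [IRQ0] PC=0: INC 4 -> ACC=1 [depth=1]
Event 9 (EXEC): [IRQ0] PC=1: IRET -> resume MAIN at PC=3 (depth now 0) [depth=0]
Event 10 (EXEC): [MAIN] PC=3: INC 3 -> ACC=4 [depth=0]
Event 11 (EXEC): [MAIN] PC=4: INC 3 -> ACC=7 [depth=0]
Event 12 (EXEC): [MAIN] PC=5: DEC 1 -> ACC=6 [depth=0]
Event 13 (EXEC): [MAIN] PC=6: HALT [depth=0]
Max depth observed: 1

Answer: 1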